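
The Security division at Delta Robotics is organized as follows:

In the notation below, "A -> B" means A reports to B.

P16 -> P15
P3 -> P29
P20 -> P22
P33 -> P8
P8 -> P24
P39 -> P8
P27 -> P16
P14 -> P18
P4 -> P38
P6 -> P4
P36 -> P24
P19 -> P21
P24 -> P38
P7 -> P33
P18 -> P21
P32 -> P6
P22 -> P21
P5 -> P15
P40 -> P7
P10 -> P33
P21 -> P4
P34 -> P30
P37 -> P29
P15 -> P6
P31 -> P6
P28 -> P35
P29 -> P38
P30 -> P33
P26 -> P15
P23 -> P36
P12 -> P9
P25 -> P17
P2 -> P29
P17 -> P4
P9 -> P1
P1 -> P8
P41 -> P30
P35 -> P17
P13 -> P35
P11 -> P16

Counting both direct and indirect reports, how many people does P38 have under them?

P38 directly manages P29, P4, P24. Under P29: P37, P3, P2 (3). Under P4: P21, P19, P18, P14, P22, P20, P17, P25, P35, P13, P28, P6, P31, P15, P26, P5, P16, P27, P11, P32 (20). Under P24: P36, P23, P8, P39, P1, P9, P12, P33, P7, P40, P30, P41, P34, P10 (14). So P38's organization is 3 direct reports plus everyone under them: 4 + 21 + 15 = 40.

40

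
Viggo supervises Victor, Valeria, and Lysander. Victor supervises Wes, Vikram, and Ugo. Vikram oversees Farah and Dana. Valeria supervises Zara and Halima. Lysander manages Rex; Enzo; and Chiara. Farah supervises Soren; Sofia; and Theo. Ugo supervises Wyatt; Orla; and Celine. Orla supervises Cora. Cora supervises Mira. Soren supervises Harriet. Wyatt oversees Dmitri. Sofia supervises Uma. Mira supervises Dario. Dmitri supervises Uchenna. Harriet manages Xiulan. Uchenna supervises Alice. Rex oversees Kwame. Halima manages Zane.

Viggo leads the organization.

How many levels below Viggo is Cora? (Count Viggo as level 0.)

4

Chain from Cora up to Viggo: Cora → Orla → Ugo → Victor → Viggo. That is 4 steps up, so Cora is 4 levels below Viggo.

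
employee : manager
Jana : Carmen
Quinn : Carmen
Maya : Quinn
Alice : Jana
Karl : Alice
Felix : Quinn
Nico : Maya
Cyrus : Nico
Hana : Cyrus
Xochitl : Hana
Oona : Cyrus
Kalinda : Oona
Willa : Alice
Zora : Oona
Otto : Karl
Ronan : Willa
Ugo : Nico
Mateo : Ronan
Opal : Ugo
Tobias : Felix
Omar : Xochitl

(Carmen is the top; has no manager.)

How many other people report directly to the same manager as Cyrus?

Cyrus reports to Nico. Nico's other direct reports are Ugo — 1 peer.

1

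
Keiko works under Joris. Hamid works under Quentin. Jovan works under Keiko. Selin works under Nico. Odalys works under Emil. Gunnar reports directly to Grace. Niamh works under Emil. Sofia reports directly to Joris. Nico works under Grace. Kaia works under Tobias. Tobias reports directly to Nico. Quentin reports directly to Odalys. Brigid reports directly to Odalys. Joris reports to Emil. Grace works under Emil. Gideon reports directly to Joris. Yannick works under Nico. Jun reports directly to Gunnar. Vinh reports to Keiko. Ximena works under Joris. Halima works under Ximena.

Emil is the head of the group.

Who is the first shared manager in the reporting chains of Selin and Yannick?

Nico

Selin's chain of managers is Nico, Grace, Emil. Yannick's chain of managers is Nico, Grace, Emil. The first manager that appears in both chains is Nico.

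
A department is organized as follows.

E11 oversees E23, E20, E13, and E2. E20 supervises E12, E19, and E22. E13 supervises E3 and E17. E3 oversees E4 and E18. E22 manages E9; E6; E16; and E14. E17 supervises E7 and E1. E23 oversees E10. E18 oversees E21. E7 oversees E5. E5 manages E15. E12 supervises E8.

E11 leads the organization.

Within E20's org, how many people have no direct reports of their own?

The people in E20's organization with no one reporting to them are E8, E19, E9, E16, E6, E14. That is 6.

6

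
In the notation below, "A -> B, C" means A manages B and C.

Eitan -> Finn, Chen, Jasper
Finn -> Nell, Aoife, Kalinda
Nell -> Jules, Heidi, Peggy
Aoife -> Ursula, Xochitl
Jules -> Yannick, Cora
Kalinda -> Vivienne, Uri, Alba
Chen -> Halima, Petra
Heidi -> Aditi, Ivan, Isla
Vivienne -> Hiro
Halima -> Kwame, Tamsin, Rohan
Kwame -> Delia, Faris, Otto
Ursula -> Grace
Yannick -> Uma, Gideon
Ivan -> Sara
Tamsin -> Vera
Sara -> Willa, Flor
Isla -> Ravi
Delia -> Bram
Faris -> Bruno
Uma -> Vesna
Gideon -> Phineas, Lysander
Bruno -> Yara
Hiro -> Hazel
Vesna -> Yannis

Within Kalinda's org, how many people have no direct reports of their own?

3

The people in Kalinda's organization with no one reporting to them are Alba, Uri, Hazel. That is 3.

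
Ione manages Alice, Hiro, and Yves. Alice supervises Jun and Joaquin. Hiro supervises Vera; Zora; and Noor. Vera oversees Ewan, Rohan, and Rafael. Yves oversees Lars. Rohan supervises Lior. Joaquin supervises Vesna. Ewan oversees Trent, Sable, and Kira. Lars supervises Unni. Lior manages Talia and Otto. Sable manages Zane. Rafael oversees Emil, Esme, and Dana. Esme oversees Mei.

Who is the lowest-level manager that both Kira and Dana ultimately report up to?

Kira's chain of managers is Ewan, Vera, Hiro, Ione. Dana's chain of managers is Rafael, Vera, Hiro, Ione. The first manager that appears in both chains is Vera.

Vera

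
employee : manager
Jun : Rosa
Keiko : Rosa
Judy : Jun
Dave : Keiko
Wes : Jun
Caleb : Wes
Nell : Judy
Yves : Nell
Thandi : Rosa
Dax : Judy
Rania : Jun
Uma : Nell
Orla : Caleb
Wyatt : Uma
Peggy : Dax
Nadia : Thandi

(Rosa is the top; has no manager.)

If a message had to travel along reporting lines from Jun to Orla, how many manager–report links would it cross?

3

Orla is in Jun's organization: the chain from Orla up to Jun is Orla → Caleb → Wes → Jun, which is 3 links.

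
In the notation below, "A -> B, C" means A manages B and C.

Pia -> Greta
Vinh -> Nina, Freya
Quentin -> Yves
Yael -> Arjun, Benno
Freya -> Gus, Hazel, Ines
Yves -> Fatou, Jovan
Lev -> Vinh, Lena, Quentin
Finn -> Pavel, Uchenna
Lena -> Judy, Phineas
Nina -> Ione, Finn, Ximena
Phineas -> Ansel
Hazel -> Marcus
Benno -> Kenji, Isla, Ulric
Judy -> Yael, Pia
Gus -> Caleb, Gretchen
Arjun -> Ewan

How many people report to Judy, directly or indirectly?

Judy directly manages Yael, Pia. Under Yael: Benno, Ulric, Isla, Kenji, Arjun, Ewan (6). Under Pia: Greta (1). So Judy's organization is 2 direct reports plus everyone under them: 7 + 2 = 9.

9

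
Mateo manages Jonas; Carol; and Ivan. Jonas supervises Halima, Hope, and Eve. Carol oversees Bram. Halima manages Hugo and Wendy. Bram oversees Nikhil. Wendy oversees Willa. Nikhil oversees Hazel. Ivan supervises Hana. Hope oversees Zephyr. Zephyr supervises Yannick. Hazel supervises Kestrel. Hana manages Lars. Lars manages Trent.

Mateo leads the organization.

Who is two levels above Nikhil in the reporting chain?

Carol

Nikhil reports to Bram, and Bram reports to Carol. So Nikhil's skip-level manager is Carol.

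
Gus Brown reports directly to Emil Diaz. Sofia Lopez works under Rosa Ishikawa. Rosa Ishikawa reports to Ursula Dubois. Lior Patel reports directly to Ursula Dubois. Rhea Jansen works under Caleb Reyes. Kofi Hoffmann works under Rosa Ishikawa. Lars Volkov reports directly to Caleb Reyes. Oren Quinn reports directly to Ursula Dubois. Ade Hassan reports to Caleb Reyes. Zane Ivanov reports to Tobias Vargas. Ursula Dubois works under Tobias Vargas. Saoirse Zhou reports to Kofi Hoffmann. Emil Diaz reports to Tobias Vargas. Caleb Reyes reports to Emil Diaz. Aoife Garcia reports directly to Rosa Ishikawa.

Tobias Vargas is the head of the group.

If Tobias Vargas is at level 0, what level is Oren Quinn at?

2

Chain from Oren Quinn up to Tobias Vargas: Oren Quinn → Ursula Dubois → Tobias Vargas. That is 2 steps up, so Oren Quinn is 2 levels below Tobias Vargas.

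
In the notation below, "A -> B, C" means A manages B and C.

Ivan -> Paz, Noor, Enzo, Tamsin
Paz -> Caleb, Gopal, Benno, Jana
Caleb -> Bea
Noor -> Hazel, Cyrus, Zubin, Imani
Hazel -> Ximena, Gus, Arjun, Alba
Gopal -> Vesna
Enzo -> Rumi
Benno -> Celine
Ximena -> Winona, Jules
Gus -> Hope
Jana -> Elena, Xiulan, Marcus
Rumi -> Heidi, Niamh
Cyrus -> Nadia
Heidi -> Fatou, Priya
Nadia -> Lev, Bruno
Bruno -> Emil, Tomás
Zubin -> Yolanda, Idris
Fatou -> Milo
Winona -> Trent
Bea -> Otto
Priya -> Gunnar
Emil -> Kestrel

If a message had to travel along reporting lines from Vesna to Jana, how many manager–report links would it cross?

3

Vesna is 2 levels below Paz, and Jana is 1 level below Paz (their lowest common manager). The shortest path runs up from Vesna to Paz and back down to Jana: 2 + 1 = 3 links.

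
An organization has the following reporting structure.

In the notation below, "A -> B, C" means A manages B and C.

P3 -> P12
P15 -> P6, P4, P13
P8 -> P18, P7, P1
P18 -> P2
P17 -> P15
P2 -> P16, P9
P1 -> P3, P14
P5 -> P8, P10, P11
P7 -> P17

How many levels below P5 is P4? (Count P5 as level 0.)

Chain from P4 up to P5: P4 → P15 → P17 → P7 → P8 → P5. That is 5 steps up, so P4 is 5 levels below P5.

5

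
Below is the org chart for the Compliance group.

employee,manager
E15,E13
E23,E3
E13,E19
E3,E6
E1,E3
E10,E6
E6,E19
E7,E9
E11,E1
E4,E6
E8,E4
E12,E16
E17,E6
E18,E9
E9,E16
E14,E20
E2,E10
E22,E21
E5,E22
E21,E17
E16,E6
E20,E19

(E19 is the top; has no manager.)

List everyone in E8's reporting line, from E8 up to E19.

E8 reports to E4. E4 reports to E6. E6 reports to E19. E19 is at the top.

E8 -> E4 -> E6 -> E19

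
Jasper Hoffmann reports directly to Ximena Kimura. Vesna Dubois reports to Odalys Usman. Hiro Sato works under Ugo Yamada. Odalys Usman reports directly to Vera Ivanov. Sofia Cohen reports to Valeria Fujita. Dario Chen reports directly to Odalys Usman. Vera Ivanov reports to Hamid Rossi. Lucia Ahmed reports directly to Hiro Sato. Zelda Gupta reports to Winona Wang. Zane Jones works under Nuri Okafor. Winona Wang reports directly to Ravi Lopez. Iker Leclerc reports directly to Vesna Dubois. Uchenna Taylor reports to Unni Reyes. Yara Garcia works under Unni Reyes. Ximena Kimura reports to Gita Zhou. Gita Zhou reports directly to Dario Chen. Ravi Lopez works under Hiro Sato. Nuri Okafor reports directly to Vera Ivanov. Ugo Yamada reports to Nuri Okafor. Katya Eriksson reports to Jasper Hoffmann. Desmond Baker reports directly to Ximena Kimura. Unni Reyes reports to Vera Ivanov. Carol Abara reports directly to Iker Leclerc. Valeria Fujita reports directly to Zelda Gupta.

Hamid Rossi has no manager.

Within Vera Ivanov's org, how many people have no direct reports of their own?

The people in Vera Ivanov's organization with no one reporting to them are Yara Garcia, Uchenna Taylor, Katya Eriksson, Desmond Baker, Carol Abara, Zane Jones, Lucia Ahmed, Sofia Cohen. That is 8.

8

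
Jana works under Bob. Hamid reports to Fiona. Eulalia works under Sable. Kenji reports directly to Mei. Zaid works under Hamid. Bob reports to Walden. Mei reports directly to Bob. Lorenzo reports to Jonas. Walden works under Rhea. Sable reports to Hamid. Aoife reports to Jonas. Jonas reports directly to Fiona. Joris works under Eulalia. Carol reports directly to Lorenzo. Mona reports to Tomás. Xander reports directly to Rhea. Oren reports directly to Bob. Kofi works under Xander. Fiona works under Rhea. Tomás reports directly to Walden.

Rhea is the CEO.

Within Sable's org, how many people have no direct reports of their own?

The only person in Sable's organization with no one reporting to them is Joris. That is 1.

1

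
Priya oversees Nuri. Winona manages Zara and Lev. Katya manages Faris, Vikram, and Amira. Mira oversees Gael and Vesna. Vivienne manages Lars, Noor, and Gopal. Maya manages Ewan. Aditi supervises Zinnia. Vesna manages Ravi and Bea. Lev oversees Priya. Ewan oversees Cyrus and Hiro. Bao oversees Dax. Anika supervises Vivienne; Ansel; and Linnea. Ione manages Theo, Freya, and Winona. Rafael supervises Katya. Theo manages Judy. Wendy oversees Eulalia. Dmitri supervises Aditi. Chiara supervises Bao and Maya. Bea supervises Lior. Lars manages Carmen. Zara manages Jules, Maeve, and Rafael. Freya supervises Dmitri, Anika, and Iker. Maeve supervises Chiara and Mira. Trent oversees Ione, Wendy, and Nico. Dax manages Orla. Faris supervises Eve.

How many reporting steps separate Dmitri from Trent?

3

Chain from Dmitri up to Trent: Dmitri → Freya → Ione → Trent. That is 3 steps up, so Dmitri is 3 levels below Trent.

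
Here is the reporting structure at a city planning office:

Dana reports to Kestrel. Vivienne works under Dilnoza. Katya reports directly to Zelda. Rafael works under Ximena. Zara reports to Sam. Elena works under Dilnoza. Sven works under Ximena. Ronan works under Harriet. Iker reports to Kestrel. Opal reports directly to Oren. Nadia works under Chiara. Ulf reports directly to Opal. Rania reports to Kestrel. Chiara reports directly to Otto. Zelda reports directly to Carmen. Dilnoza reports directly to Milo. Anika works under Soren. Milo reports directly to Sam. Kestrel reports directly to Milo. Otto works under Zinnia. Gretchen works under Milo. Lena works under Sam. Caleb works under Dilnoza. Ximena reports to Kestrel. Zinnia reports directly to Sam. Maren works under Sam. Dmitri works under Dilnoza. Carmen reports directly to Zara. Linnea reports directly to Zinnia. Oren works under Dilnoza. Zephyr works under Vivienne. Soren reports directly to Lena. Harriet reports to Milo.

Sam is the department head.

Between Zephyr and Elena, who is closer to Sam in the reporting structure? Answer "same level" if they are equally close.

Zephyr is 4 levels below Sam; Elena is 3. Elena is higher.

Elena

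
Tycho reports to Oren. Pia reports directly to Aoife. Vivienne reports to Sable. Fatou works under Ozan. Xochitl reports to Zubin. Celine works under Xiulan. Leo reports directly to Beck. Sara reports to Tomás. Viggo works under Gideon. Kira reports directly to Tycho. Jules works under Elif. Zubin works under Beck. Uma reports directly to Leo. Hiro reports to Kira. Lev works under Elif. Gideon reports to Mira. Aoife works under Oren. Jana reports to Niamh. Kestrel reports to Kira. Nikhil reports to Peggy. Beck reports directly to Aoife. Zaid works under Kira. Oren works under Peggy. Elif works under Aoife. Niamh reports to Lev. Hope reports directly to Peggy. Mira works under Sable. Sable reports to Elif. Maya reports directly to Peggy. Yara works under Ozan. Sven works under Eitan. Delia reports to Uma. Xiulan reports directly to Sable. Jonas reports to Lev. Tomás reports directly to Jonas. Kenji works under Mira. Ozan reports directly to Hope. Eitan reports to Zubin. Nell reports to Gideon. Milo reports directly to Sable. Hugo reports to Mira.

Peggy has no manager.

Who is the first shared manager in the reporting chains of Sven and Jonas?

Aoife

Sven's chain of managers is Eitan, Zubin, Beck, Aoife, Oren, Peggy. Jonas's chain of managers is Lev, Elif, Aoife, Oren, Peggy. The first manager that appears in both chains is Aoife.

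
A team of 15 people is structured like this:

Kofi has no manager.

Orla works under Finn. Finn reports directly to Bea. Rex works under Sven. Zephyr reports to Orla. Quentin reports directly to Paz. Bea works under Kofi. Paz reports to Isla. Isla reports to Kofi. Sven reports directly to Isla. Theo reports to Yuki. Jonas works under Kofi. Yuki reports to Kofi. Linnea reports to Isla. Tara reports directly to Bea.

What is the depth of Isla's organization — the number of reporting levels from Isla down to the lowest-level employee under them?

2

The longest chain under Isla runs Isla → Paz → Quentin, which is 2 levels below Isla.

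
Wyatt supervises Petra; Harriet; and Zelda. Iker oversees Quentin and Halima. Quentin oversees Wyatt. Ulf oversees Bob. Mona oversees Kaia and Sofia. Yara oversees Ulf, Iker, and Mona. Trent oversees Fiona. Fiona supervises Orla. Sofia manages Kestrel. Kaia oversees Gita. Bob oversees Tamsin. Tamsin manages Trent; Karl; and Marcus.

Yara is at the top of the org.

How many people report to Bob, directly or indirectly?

Bob directly manages Tamsin. Under Tamsin: Marcus, Karl, Trent, Fiona, Orla (5). That's 6 in total.

6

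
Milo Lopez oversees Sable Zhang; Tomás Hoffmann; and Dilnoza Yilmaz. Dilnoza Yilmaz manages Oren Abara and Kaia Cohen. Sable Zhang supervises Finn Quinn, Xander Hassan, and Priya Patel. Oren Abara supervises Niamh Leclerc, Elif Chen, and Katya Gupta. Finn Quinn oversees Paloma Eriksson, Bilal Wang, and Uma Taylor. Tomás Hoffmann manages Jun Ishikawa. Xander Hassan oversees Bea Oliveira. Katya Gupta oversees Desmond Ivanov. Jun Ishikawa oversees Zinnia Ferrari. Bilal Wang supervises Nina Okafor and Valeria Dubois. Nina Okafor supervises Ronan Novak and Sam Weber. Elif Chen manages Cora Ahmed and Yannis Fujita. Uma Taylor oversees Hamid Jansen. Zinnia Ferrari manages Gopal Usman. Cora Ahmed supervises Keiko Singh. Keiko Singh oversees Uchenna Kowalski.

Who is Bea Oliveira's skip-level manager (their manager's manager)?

Bea Oliveira reports to Xander Hassan, and Xander Hassan reports to Sable Zhang. So Bea Oliveira's skip-level manager is Sable Zhang.

Sable Zhang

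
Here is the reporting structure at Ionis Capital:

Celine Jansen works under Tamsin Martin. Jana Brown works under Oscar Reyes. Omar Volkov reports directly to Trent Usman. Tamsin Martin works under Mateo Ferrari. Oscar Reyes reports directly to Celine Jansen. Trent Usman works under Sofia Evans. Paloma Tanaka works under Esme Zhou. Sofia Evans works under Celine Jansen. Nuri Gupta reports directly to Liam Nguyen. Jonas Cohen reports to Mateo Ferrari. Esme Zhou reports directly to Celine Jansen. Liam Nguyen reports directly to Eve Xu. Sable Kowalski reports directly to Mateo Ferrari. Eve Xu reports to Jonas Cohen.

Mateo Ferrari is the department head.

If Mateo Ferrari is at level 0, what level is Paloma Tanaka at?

4

Chain from Paloma Tanaka up to Mateo Ferrari: Paloma Tanaka → Esme Zhou → Celine Jansen → Tamsin Martin → Mateo Ferrari. That is 4 steps up, so Paloma Tanaka is 4 levels below Mateo Ferrari.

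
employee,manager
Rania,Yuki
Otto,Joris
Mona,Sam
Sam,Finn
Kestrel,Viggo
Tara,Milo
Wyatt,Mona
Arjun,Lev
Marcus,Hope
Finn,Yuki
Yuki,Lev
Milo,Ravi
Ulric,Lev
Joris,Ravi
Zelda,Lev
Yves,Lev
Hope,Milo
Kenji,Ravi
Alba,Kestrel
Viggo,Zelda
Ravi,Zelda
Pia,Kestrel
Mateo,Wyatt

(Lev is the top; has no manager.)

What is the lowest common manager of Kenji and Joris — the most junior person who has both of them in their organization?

Kenji's chain of managers is Ravi, Zelda, Lev. Joris's chain of managers is Ravi, Zelda, Lev. The first manager that appears in both chains is Ravi.

Ravi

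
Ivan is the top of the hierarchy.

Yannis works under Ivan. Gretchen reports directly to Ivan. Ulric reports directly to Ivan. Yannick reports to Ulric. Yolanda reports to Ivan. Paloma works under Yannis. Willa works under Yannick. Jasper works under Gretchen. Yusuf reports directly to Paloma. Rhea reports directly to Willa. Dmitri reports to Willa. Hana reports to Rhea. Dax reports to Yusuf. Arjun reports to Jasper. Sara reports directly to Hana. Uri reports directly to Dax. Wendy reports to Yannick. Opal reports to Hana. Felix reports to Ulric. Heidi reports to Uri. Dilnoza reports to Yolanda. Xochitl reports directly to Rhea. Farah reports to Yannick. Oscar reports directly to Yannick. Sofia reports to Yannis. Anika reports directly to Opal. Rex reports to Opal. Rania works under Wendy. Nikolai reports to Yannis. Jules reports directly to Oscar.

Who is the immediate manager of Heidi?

Uri

Heidi reports directly to Uri.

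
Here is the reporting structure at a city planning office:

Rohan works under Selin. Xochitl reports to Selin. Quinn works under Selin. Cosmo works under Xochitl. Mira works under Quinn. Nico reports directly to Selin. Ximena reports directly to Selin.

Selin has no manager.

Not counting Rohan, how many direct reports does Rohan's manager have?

4

Rohan reports to Selin. Selin's other direct reports are Nico, Ximena, Quinn, Xochitl — 4 peers.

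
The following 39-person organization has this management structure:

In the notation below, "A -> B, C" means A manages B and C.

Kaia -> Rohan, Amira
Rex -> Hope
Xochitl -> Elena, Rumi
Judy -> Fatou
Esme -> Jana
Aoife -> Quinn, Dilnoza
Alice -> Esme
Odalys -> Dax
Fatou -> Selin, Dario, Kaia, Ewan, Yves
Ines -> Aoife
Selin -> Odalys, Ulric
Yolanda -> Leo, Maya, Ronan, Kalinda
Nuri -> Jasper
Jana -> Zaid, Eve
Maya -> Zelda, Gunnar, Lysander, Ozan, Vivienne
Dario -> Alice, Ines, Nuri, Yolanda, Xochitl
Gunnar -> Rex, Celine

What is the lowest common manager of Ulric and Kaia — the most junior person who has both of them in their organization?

Fatou

Ulric's chain of managers is Selin, Fatou, Judy. Kaia's chain of managers is Fatou, Judy. The first manager that appears in both chains is Fatou.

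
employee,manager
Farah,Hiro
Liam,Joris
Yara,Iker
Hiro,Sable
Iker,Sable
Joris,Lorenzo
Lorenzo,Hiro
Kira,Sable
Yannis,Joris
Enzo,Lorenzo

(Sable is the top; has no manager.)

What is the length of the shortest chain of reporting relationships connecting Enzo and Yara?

5

Enzo is 3 levels below Sable, and Yara is 2 levels below Sable (their lowest common manager). The shortest path runs up from Enzo to Sable and back down to Yara: 3 + 2 = 5 links.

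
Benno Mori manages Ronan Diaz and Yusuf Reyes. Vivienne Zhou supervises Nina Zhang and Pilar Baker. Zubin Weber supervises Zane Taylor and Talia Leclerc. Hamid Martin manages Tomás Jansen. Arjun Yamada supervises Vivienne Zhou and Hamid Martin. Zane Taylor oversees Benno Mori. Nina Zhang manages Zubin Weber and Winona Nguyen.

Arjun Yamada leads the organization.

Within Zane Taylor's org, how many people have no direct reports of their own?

The people in Zane Taylor's organization with no one reporting to them are Yusuf Reyes, Ronan Diaz. That is 2.

2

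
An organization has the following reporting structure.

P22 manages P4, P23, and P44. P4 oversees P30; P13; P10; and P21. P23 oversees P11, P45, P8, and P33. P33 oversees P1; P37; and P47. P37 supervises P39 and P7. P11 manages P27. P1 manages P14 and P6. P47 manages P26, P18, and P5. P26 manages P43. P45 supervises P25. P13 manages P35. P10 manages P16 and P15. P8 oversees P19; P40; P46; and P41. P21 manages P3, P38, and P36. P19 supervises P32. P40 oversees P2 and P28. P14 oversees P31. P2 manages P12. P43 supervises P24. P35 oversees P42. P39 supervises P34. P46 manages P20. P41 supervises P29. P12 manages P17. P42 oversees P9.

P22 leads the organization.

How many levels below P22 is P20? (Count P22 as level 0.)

Chain from P20 up to P22: P20 → P46 → P8 → P23 → P22. That is 4 steps up, so P20 is 4 levels below P22.

4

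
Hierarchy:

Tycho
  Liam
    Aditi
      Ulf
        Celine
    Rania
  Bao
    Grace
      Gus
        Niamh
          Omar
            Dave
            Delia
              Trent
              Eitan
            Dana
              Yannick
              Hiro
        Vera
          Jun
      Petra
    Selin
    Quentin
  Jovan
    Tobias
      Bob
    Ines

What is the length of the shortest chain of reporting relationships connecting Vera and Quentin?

4

Vera is 3 levels below Bao, and Quentin is 1 level below Bao (their lowest common manager). The shortest path runs up from Vera to Bao and back down to Quentin: 3 + 1 = 4 links.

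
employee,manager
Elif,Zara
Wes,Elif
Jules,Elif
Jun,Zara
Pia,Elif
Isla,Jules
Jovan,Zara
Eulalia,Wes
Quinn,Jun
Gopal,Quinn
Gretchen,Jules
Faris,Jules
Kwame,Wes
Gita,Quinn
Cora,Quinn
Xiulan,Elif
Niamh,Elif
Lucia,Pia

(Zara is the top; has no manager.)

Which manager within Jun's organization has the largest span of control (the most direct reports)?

Direct-report counts within Jun's organization: Jun has 1; Quinn has 3. The largest is 3, held by Quinn.

Quinn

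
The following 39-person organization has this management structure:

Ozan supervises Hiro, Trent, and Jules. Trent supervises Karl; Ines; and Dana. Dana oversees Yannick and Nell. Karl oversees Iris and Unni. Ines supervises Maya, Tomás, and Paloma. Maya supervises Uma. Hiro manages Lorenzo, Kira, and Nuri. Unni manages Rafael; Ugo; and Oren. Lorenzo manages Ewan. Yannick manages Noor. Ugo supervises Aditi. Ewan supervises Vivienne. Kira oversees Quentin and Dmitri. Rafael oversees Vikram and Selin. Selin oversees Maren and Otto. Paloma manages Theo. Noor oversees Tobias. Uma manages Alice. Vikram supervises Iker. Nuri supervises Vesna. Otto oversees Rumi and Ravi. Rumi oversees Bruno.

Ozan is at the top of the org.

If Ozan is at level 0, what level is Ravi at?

Chain from Ravi up to Ozan: Ravi → Otto → Selin → Rafael → Unni → Karl → Trent → Ozan. That is 7 steps up, so Ravi is 7 levels below Ozan.

7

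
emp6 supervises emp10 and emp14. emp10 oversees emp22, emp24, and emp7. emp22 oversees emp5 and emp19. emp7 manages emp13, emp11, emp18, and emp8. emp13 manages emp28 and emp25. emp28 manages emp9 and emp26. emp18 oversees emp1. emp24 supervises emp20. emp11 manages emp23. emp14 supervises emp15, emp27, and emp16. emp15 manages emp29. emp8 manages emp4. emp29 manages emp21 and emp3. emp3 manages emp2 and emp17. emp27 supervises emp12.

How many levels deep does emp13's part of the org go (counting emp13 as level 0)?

The longest chain under emp13 runs emp13 → emp28 → emp26, which is 2 levels below emp13.

2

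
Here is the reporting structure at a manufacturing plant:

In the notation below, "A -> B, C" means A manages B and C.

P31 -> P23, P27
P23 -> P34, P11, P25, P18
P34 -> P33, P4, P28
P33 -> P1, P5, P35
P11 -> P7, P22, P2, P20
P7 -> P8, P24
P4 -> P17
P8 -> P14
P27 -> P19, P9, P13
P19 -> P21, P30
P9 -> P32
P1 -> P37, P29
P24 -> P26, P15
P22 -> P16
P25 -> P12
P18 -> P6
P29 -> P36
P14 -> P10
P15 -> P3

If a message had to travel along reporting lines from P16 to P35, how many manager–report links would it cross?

6

P16 is 3 levels below P23, and P35 is 3 levels below P23 (their lowest common manager). The shortest path runs up from P16 to P23 and back down to P35: 3 + 3 = 6 links.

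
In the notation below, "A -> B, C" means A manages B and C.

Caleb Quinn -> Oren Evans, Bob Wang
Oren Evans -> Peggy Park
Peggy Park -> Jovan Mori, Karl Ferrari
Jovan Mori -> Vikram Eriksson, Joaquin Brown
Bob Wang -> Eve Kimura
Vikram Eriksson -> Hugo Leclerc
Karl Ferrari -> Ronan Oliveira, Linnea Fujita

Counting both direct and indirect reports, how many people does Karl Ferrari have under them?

Karl Ferrari directly manages Ronan Oliveira, Linnea Fujita. Ronan Oliveira has no reports. Linnea Fujita has no reports. So Karl Ferrari's organization is 2 direct reports plus everyone under them: 1 + 1 = 2.

2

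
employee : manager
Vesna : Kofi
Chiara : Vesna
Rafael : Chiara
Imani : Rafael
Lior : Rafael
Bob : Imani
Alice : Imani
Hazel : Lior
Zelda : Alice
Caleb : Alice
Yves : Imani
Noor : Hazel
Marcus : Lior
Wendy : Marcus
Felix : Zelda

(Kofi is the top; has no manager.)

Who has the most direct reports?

Direct-report counts: Kofi has 1; Vesna has 1; Chiara has 1; Rafael has 2; Lior has 2; Marcus has 1; Hazel has 1; Imani has 3; Alice has 2; Zelda has 1. The largest is 3, held by Imani.

Imani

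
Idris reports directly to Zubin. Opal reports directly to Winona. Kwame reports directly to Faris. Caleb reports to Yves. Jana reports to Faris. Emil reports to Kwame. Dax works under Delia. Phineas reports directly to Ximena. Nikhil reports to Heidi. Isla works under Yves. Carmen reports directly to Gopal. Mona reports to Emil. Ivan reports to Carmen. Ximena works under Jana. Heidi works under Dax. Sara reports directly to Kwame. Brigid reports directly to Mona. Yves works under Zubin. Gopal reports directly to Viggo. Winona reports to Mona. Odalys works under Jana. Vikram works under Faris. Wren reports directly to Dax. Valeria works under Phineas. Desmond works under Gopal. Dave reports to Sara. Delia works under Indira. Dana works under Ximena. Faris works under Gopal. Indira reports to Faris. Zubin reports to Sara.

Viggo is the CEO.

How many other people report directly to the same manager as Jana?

3

Jana reports to Faris. Faris's other direct reports are Indira, Kwame, Vikram — 3 peers.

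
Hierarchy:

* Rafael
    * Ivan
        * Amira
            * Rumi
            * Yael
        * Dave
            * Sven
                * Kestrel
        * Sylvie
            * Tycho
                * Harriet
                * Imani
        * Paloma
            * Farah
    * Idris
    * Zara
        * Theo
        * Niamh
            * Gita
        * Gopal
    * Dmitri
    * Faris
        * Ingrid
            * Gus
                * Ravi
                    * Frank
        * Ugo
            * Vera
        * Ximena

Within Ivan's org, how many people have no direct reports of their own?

6

The people in Ivan's organization with no one reporting to them are Farah, Imani, Harriet, Kestrel, Yael, Rumi. That is 6.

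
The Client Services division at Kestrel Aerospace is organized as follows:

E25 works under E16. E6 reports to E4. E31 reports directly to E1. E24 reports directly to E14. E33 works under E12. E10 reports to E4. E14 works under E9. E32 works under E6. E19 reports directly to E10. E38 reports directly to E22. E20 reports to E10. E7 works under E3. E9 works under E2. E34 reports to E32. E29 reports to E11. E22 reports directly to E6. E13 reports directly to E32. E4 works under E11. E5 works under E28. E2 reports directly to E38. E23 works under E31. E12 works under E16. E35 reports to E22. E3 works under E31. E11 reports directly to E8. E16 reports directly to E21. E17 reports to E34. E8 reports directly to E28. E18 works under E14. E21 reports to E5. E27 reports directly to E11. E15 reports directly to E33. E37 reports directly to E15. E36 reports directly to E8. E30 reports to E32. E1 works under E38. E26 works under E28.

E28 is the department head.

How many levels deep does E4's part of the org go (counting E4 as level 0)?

7

The longest chain under E4 runs E4 → E6 → E22 → E38 → E1 → E31 → E3 → E7, which is 7 levels below E4.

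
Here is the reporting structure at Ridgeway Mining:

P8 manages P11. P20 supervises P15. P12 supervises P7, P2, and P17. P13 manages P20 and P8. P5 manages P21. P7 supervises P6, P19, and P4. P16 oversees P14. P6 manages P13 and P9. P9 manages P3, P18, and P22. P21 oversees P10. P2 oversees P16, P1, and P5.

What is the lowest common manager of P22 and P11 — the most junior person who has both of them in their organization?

P6

P22's chain of managers is P9, P6, P7, P12. P11's chain of managers is P8, P13, P6, P7, P12. The first manager that appears in both chains is P6.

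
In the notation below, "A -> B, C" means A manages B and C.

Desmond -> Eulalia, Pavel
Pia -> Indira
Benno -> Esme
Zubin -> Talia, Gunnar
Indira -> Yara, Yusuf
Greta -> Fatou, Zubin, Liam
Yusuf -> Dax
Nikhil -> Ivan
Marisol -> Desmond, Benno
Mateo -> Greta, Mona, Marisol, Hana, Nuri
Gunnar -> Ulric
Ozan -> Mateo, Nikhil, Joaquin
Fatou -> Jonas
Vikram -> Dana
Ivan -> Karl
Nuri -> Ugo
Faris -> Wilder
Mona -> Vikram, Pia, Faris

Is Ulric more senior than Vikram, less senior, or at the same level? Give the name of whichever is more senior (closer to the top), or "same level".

Vikram

Ulric is 5 levels below Ozan; Vikram is 3. Vikram is higher.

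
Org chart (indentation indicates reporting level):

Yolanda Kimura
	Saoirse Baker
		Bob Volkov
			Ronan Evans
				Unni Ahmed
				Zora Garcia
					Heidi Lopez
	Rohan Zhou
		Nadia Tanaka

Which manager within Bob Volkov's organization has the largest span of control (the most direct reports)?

Ronan Evans

Direct-report counts within Bob Volkov's organization: Bob Volkov has 1; Ronan Evans has 2; Zora Garcia has 1. The largest is 2, held by Ronan Evans.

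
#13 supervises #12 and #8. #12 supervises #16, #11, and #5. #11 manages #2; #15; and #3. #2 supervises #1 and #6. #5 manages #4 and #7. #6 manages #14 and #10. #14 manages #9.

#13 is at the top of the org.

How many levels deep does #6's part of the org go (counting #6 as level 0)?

2

The longest chain under #6 runs #6 → #14 → #9, which is 2 levels below #6.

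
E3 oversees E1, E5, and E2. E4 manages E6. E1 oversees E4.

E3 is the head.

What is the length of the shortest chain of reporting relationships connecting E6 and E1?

2

E6 is in E1's organization: the chain from E6 up to E1 is E6 → E4 → E1, which is 2 links.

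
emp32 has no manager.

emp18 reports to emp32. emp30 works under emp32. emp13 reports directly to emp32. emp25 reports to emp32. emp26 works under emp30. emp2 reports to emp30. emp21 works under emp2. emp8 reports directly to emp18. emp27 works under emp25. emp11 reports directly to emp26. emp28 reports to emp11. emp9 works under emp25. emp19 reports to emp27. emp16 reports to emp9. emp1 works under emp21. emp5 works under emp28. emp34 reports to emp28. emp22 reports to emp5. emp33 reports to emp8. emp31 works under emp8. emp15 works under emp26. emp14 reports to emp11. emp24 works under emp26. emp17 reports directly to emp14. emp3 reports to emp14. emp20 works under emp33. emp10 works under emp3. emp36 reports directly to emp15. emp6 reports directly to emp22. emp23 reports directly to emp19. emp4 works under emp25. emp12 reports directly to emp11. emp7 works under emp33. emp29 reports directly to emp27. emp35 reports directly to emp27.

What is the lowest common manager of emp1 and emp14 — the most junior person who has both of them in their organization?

emp30

emp1's chain of managers is emp21, emp2, emp30, emp32. emp14's chain of managers is emp11, emp26, emp30, emp32. The first manager that appears in both chains is emp30.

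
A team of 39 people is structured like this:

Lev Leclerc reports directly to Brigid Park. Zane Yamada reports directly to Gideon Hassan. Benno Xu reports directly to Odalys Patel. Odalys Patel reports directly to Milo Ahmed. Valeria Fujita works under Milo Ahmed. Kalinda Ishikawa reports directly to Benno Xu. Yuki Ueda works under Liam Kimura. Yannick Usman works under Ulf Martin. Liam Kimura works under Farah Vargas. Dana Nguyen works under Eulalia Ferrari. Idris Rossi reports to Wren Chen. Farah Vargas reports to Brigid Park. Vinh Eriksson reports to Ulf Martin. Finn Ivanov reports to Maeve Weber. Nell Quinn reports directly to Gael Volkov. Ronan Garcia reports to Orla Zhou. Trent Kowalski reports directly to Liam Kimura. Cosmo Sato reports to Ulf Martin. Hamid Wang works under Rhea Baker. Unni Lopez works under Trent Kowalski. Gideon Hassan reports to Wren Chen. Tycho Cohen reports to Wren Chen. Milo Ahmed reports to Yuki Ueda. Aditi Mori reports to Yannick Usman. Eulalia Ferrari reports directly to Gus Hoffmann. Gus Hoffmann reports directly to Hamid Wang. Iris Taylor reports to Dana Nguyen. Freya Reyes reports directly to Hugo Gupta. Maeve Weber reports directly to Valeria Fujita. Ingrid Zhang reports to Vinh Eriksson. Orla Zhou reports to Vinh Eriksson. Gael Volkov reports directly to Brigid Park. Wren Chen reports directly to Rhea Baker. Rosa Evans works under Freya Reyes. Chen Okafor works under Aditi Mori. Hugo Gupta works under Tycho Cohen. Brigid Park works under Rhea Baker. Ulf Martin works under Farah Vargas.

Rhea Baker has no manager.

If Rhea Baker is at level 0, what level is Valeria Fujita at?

Chain from Valeria Fujita up to Rhea Baker: Valeria Fujita → Milo Ahmed → Yuki Ueda → Liam Kimura → Farah Vargas → Brigid Park → Rhea Baker. That is 6 steps up, so Valeria Fujita is 6 levels below Rhea Baker.

6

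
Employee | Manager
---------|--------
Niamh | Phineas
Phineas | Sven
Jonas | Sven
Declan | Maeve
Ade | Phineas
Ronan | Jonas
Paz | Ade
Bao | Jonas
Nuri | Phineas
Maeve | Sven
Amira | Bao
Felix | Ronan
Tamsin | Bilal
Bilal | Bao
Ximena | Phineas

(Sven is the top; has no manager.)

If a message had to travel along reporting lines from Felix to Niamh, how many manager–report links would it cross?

5

Felix is 3 levels below Sven, and Niamh is 2 levels below Sven (their lowest common manager). The shortest path runs up from Felix to Sven and back down to Niamh: 3 + 2 = 5 links.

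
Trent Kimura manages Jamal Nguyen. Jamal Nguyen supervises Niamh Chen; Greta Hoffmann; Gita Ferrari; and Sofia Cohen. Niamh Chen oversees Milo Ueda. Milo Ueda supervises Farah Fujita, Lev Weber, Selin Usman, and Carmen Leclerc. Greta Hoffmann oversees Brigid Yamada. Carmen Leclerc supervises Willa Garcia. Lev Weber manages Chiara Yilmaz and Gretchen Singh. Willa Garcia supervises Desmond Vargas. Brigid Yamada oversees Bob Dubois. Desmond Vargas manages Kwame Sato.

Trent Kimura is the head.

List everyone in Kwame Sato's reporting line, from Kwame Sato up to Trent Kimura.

Kwame Sato -> Desmond Vargas -> Willa Garcia -> Carmen Leclerc -> Milo Ueda -> Niamh Chen -> Jamal Nguyen -> Trent Kimura

Kwame Sato reports to Desmond Vargas. Desmond Vargas reports to Willa Garcia. Willa Garcia reports to Carmen Leclerc. Carmen Leclerc reports to Milo Ueda. Milo Ueda reports to Niamh Chen. Niamh Chen reports to Jamal Nguyen. Jamal Nguyen reports to Trent Kimura. Trent Kimura is at the top.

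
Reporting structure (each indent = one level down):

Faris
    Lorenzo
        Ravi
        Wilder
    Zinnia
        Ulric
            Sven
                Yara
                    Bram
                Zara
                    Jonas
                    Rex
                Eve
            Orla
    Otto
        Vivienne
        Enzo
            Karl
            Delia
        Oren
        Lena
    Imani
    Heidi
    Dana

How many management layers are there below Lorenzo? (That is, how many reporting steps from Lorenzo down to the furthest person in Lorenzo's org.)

The longest chain under Lorenzo runs Lorenzo → Wilder, which is 1 level below Lorenzo.

1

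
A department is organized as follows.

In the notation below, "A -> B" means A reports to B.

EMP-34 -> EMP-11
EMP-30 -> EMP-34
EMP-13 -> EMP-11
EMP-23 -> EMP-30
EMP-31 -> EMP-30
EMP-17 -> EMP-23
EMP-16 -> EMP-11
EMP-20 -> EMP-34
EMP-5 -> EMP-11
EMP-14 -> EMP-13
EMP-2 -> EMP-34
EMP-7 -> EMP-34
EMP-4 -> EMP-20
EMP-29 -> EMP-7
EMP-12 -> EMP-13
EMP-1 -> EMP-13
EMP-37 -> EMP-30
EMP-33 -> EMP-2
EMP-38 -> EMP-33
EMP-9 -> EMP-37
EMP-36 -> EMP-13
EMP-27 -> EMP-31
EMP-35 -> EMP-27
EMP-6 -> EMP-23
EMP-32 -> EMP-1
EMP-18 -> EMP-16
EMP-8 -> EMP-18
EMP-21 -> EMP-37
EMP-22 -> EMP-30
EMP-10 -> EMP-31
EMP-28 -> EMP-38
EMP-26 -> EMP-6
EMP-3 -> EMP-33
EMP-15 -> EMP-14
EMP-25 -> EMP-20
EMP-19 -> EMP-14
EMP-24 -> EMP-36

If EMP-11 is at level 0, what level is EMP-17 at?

4

Chain from EMP-17 up to EMP-11: EMP-17 → EMP-23 → EMP-30 → EMP-34 → EMP-11. That is 4 steps up, so EMP-17 is 4 levels below EMP-11.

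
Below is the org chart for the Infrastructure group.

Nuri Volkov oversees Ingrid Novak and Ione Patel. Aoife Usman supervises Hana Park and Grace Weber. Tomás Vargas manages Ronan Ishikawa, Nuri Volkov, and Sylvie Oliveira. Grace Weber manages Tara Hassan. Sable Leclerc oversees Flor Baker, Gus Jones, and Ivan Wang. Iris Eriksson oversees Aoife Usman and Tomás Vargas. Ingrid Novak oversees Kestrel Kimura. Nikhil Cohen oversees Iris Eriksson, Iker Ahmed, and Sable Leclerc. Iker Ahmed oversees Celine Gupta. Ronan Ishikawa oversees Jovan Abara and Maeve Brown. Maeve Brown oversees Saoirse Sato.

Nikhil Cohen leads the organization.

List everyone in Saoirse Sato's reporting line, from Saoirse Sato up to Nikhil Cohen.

Saoirse Sato -> Maeve Brown -> Ronan Ishikawa -> Tomás Vargas -> Iris Eriksson -> Nikhil Cohen

Saoirse Sato reports to Maeve Brown. Maeve Brown reports to Ronan Ishikawa. Ronan Ishikawa reports to Tomás Vargas. Tomás Vargas reports to Iris Eriksson. Iris Eriksson reports to Nikhil Cohen. Nikhil Cohen is at the top.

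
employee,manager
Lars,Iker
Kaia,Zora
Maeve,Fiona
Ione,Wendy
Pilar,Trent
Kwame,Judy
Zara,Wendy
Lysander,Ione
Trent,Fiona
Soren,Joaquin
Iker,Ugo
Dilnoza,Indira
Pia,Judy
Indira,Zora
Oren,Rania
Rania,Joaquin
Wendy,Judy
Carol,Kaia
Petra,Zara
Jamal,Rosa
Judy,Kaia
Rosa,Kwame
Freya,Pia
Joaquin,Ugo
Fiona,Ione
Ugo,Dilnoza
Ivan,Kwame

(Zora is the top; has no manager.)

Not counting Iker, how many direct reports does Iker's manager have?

1

Iker reports to Ugo. Ugo's other direct reports are Joaquin — 1 peer.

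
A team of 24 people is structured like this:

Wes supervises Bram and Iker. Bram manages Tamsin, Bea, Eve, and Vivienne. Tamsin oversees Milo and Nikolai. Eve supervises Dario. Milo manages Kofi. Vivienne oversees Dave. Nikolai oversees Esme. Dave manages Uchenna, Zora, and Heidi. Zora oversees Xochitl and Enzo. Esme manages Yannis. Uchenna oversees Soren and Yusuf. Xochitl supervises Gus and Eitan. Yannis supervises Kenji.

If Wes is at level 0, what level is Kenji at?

6

Chain from Kenji up to Wes: Kenji → Yannis → Esme → Nikolai → Tamsin → Bram → Wes. That is 6 steps up, so Kenji is 6 levels below Wes.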